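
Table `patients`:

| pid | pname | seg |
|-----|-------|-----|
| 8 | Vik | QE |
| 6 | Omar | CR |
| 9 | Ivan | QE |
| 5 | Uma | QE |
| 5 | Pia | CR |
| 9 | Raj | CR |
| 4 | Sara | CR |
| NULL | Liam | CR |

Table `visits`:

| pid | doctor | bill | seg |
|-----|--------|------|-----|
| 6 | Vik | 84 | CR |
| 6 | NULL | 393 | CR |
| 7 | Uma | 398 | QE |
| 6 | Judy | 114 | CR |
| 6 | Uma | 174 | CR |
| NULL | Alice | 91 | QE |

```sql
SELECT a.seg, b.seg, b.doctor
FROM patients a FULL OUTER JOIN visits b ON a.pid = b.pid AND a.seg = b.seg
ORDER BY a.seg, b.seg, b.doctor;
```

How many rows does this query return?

13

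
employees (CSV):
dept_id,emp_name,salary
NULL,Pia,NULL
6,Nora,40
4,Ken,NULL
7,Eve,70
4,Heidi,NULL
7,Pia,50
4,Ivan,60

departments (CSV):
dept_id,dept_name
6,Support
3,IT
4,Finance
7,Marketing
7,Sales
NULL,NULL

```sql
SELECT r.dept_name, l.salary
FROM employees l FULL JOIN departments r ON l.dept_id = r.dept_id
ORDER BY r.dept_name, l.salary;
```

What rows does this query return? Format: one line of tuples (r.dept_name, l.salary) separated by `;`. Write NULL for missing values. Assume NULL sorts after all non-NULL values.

(Finance, 60); (Finance, NULL); (Finance, NULL); (IT, NULL); (Marketing, 50); (Marketing, 70); (Sales, 50); (Sales, 70); (Support, 40); (NULL, NULL); (NULL, NULL)

FULL OUTER JOIN keeps every row from both sides; unmatched rows get NULL for the other side's columns.
Matching on l.dept_id = r.dept_id. A NULL in a compared column never satisfies the condition.
- l[0] dept_id=NULL → no match; kept with NULLs on the r side.
- l[1] dept_id=6 → 1 match(es) in r → 1 row(s).
- l[2] dept_id=4 → 1 match(es) in r → 1 row(s).
- l[3] dept_id=7 → 2 match(es) in r → 2 row(s).
- l[4] dept_id=4 → 1 match(es) in r → 1 row(s).
- l[5] dept_id=7 → 2 match(es) in r → 2 row(s).
- l[6] dept_id=4 → 1 match(es) in r → 1 row(s).
- 2 row(s) from r found no l partner → padded with NULL.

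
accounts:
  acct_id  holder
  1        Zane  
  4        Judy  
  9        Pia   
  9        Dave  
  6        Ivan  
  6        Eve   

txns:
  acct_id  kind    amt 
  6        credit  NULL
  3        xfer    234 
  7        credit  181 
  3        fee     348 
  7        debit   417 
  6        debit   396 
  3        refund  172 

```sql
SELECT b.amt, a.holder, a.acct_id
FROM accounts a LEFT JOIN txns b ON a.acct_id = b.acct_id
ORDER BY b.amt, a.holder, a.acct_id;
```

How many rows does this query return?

LEFT JOIN keeps every row from `accounts`; unmatched rows get NULL for `txns`'s columns.
Matching on a.acct_id = b.acct_id.
Matched pairs: 4; unmatched a rows kept: 4.
Total: 4 matched + 4 padded = 8 rows.

8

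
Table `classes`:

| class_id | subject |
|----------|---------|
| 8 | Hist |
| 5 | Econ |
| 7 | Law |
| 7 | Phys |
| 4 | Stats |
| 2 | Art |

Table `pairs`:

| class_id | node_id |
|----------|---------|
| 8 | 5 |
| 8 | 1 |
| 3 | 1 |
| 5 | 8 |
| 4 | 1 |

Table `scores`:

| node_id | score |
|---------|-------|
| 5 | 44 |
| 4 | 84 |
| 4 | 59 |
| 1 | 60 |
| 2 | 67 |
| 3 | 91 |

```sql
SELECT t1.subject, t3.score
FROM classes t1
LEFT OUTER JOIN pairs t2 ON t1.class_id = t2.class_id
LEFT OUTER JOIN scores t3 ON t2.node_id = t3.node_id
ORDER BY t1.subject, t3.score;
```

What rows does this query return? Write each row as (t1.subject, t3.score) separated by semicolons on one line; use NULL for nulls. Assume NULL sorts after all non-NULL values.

(Art, NULL); (Econ, NULL); (Hist, 44); (Hist, 60); (Law, NULL); (Phys, NULL); (Stats, 60)

Joins associate left-to-right: classes LEFT JOIN pairs on class_id gives 7 intermediate row(s).
Then LEFT JOIN `scores t3` on node_id: each of those 7 rows is kept; rows whose t2.node_id has no match in t3 get NULL for t3's columns.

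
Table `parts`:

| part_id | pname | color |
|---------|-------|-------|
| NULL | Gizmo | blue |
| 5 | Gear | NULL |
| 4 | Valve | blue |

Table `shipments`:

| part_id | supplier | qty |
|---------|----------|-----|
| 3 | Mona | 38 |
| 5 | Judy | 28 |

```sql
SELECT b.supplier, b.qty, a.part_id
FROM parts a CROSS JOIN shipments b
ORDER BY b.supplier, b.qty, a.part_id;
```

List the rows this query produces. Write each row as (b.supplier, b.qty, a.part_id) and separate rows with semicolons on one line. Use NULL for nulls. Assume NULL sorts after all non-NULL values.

(Judy, 28, 4); (Judy, 28, 5); (Judy, 28, NULL); (Mona, 38, 4); (Mona, 38, 5); (Mona, 38, NULL)

CROSS JOIN pairs every row of `parts` with every row of `shipments`: 3 × 2 = 6 rows.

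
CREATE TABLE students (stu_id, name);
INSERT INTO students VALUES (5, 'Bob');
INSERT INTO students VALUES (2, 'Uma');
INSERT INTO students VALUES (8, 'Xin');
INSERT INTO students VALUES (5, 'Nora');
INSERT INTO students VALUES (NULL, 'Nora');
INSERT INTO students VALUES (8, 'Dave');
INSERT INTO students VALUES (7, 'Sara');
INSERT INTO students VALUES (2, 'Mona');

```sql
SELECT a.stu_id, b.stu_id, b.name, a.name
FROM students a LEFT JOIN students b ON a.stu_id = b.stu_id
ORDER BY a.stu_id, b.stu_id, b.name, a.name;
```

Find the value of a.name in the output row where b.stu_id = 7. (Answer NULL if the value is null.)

Sara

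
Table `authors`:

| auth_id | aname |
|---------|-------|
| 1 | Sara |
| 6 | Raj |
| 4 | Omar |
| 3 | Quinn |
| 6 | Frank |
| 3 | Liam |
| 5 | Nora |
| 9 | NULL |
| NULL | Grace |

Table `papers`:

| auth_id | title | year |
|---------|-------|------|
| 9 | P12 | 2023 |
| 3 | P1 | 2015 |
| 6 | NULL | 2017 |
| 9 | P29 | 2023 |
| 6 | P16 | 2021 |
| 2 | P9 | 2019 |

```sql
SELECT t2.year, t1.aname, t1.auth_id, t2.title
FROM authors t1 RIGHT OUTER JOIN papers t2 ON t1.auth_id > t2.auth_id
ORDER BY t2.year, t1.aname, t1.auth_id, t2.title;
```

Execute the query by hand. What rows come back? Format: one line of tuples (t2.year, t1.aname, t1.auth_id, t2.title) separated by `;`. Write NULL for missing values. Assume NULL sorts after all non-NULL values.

(2015, Frank, 6, P1); (2015, Nora, 5, P1); (2015, Omar, 4, P1); (2015, Raj, 6, P1); (2015, NULL, 9, P1); (2017, NULL, 9, NULL); (2019, Frank, 6, P9); (2019, Liam, 3, P9); (2019, Nora, 5, P9); (2019, Omar, 4, P9); (2019, Quinn, 3, P9); (2019, Raj, 6, P9); (2019, NULL, 9, P9); (2021, NULL, 9, P16); (2023, NULL, NULL, P12); (2023, NULL, NULL, P29)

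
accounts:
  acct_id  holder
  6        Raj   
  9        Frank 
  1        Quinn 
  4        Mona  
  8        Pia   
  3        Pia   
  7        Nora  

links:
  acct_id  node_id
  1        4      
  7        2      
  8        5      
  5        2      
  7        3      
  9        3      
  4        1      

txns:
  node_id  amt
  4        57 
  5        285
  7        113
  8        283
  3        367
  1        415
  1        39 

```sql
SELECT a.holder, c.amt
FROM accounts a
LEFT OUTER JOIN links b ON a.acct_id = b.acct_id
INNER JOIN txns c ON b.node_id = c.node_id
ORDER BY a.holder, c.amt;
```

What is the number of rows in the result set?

6

Step 1 — a LEFT JOIN b on acct_id → 8 row(s).
Then INNER JOIN `txns c` on node_id: keep only rows whose b.node_id appears in c.
Result: 6 row(s).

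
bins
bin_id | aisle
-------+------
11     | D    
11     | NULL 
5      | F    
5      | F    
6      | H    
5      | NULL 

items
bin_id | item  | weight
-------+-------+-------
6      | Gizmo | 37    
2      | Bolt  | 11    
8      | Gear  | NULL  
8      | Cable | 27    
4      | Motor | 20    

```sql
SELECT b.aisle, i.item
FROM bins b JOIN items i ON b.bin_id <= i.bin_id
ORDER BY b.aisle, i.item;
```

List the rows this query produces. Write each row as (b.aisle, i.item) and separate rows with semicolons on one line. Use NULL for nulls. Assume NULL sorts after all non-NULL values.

(F, Cable); (F, Cable); (F, Gear); (F, Gear); (F, Gizmo); (F, Gizmo); (H, Cable); (H, Gear); (H, Gizmo); (NULL, Cable); (NULL, Gear); (NULL, Gizmo)

INNER JOIN keeps only pairs where the ON condition holds.
Matching on b.bin_id <= i.bin_id.
- b (bin_id=11) has no partner → excluded.
- b (bin_id=11) has no partner → excluded.
- b (bin_id=5) pairs with 3 row(s) of i.
- b (bin_id=5) pairs with 3 row(s) of i.
- b (bin_id=6) pairs with 3 row(s) of i.
- b (bin_id=5) pairs with 3 row(s) of i.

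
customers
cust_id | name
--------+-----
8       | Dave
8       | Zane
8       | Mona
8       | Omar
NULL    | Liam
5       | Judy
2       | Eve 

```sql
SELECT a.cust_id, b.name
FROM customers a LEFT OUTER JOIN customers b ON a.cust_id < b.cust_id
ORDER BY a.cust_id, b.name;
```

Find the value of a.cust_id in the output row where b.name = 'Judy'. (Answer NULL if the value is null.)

LEFT JOIN keeps every row from `customers a`; unmatched rows get NULL for `customers b`'s columns.
Matching on a.cust_id < b.cust_id. A NULL in a compared column never satisfies the condition.
- cust_id=8: no b row matches, row kept with b columns NULL.
- cust_id=8: no b row matches, row kept with b columns NULL.
- cust_id=8: no b row matches, row kept with b columns NULL.
- cust_id=8: no b row matches, row kept with b columns NULL.
- cust_id=NULL: no b row matches, row kept with b columns NULL.
- cust_id=5: 4 matching b row(s), so 4 row(s) emitted.
- cust_id=2: 5 matching b row(s), so 5 row(s) emitted.

2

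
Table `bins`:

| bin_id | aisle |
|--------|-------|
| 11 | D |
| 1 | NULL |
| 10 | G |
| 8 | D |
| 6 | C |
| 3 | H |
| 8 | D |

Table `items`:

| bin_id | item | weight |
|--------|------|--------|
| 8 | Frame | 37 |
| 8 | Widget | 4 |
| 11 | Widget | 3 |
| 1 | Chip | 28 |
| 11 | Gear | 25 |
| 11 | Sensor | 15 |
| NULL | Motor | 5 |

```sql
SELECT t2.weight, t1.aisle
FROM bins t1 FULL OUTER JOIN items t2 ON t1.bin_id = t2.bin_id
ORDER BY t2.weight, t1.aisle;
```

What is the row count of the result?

12

FULL OUTER JOIN keeps every row from both sides; unmatched rows get NULL for the other side's columns.
Matching on t1.bin_id = t2.bin_id. A NULL in a compared column never satisfies the condition.
Matched pairs: 8; unmatched t1 rows kept: 3; unmatched t2 rows kept: 1.
Total: 8 matched + 4 padded = 12 rows.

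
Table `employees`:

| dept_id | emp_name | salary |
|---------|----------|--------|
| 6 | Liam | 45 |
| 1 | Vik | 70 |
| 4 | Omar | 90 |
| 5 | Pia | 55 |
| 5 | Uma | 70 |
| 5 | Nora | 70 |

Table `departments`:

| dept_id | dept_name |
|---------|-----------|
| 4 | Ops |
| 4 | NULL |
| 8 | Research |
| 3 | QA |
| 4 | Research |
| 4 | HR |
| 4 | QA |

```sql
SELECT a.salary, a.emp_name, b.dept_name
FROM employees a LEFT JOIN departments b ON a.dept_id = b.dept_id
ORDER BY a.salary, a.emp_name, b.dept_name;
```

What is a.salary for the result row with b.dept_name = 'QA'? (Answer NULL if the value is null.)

LEFT JOIN keeps every row from `employees`; unmatched rows get NULL for `departments`'s columns.
Matching on a.dept_id = b.dept_id.
- a (dept_id=6) has no partner → padded with NULL.
- a (dept_id=1) has no partner → padded with NULL.
- a (dept_id=4) pairs with 5 row(s) of b.
- a (dept_id=5) has no partner → padded with NULL.
- a (dept_id=5) has no partner → padded with NULL.
- a (dept_id=5) has no partner → padded with NULL.

90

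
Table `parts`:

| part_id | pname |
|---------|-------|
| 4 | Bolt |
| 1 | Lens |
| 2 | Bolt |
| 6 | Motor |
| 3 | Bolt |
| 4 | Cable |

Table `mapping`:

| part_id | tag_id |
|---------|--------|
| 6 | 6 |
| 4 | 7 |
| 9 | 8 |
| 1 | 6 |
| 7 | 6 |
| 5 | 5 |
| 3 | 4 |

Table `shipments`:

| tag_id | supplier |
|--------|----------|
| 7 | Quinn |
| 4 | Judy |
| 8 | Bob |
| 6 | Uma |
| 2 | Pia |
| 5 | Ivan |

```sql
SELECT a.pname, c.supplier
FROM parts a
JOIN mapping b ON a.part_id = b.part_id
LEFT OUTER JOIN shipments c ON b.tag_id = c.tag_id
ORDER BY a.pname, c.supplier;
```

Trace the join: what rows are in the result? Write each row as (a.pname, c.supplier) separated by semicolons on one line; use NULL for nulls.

(Bolt, Judy); (Bolt, Quinn); (Cable, Quinn); (Lens, Uma); (Motor, Uma)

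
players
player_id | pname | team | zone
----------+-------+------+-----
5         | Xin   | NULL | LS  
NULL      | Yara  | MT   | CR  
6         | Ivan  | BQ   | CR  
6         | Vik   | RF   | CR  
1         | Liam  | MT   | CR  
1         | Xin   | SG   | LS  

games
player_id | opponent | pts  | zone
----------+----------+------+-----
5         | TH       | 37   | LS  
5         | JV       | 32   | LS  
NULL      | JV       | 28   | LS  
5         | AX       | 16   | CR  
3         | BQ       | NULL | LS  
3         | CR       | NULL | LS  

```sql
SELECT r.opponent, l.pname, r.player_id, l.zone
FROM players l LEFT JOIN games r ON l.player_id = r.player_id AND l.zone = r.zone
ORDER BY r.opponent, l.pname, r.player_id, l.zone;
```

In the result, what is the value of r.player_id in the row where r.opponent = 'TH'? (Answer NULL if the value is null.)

LEFT JOIN keeps every row from `players`; unmatched rows get NULL for `games`'s columns.
Matching on l.player_id = r.player_id AND l.zone = r.zone. A NULL in a compared column never satisfies the condition.
Matched pairs: 2; unmatched l rows kept: 5.

5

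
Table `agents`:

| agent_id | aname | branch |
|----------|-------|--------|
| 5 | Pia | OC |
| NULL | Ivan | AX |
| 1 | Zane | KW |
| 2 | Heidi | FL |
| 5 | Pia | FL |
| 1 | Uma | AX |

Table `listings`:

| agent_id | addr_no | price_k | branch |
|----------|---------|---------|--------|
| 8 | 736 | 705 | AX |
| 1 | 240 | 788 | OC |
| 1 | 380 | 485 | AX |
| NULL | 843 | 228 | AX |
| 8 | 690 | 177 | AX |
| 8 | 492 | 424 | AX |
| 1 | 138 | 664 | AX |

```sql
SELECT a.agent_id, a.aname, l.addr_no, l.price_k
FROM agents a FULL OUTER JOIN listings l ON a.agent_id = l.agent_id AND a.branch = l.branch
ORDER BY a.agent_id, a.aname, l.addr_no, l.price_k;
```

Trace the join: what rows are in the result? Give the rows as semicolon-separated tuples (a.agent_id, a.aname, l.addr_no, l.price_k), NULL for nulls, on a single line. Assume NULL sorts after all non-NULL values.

(1, Uma, 138, 664); (1, Uma, 380, 485); (1, Zane, NULL, NULL); (2, Heidi, NULL, NULL); (5, Pia, NULL, NULL); (5, Pia, NULL, NULL); (NULL, Ivan, NULL, NULL); (NULL, NULL, 240, 788); (NULL, NULL, 492, 424); (NULL, NULL, 690, 177); (NULL, NULL, 736, 705); (NULL, NULL, 843, 228)

FULL OUTER JOIN keeps every row from both sides; unmatched rows get NULL for the other side's columns.
Matching on a.agent_id = l.agent_id AND a.branch = l.branch. A NULL in a compared column never satisfies the condition.
- a[0] agent_id=5, branch=OC → no match; kept with NULLs on the l side.
- a[1] agent_id=NULL, branch=AX → no match; kept with NULLs on the l side.
- a[2] agent_id=1, branch=KW → no match; kept with NULLs on the l side.
- a[3] agent_id=2, branch=FL → no match; kept with NULLs on the l side.
- a[4] agent_id=5, branch=FL → no match; kept with NULLs on the l side.
- a[5] agent_id=1, branch=AX → 2 match(es) in l → 2 row(s).
- plus 5 unmatched l row(s), each kept with NULL a columns.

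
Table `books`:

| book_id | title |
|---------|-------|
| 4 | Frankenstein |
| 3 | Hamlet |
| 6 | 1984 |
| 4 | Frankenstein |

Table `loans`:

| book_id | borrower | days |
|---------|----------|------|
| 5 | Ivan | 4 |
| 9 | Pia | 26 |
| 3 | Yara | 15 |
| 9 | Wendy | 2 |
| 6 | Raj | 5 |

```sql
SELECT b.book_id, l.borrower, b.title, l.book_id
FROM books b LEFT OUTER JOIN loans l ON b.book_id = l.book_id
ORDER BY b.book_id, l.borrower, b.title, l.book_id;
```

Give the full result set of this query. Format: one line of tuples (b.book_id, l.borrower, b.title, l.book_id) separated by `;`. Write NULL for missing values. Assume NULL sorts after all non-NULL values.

(3, Yara, Hamlet, 3); (4, NULL, Frankenstein, NULL); (4, NULL, Frankenstein, NULL); (6, Raj, 1984, 6)

LEFT JOIN keeps every row from `books`; unmatched rows get NULL for `loans`'s columns.
Matching on b.book_id = l.book_id.
- b row (book_id=4): no match → kept, l columns NULL.
- b row (book_id=3): matches 1 l row(s) → 1 output row(s).
- b row (book_id=6): matches 1 l row(s) → 1 output row(s).
- b row (book_id=4): no match → kept, l columns NULL.
After projecting and ordering:
b.book_id | l.borrower | b.title | l.book_id
3 | Yara | Hamlet | 3
4 | NULL | Frankenstein | NULL
4 | NULL | Frankenstein | NULL
6 | Raj | 1984 | 6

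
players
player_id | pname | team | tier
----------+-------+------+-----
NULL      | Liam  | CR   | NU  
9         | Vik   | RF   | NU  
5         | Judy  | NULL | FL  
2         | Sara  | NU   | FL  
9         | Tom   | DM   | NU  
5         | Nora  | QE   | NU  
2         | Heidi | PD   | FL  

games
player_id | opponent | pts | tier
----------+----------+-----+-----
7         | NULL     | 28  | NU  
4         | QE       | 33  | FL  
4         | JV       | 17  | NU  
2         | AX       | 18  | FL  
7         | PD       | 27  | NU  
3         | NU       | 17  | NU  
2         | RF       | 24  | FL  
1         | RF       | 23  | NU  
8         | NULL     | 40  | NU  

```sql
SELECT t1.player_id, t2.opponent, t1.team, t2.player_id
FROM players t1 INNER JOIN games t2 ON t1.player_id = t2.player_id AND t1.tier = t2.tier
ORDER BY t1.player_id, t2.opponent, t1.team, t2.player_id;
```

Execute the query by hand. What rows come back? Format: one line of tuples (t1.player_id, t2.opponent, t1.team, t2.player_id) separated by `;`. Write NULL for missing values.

(2, AX, NU, 2); (2, AX, PD, 2); (2, RF, NU, 2); (2, RF, PD, 2)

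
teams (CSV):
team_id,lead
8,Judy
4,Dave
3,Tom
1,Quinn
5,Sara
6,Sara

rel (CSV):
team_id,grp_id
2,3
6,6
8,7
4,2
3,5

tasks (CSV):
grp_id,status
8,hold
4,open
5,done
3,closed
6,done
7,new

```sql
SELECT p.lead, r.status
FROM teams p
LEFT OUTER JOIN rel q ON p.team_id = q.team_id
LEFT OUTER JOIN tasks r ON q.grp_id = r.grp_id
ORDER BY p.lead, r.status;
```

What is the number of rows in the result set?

6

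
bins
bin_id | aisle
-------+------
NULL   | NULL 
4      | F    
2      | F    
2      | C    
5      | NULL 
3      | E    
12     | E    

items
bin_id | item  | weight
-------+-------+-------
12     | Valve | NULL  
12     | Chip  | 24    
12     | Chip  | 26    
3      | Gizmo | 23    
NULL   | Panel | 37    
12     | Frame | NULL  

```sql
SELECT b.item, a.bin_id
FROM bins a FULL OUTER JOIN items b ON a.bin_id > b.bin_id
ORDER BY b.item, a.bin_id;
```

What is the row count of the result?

12

FULL OUTER JOIN keeps every row from both sides; unmatched rows get NULL for the other side's columns.
Matching on a.bin_id > b.bin_id. A NULL in a compared column never satisfies the condition.
Matched pairs: 3; unmatched a rows kept: 4; unmatched b rows kept: 5.
Total: 3 matched + 9 padded = 12 rows.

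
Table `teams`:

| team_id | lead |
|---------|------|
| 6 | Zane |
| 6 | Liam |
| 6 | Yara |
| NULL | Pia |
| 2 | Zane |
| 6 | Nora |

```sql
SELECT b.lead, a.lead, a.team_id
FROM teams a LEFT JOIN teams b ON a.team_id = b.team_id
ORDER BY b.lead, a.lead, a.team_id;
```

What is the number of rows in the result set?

LEFT JOIN keeps every row from `teams a`; unmatched rows get NULL for `teams b`'s columns.
Matching on a.team_id = b.team_id. A NULL in a compared column never satisfies the condition.
Matched pairs: 17; unmatched a rows kept: 1.
Total: 17 matched + 1 padded = 18 rows.

18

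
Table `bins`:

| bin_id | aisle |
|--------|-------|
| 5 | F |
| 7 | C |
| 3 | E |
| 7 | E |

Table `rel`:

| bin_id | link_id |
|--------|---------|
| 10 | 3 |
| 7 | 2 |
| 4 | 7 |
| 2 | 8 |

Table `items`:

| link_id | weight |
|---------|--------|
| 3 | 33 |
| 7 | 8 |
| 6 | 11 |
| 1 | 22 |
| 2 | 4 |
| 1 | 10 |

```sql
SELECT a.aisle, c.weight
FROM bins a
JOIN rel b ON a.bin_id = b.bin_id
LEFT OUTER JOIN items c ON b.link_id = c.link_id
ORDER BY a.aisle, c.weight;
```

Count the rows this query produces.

Evaluate left to right. First `bins a INNER JOIN rel b` on bin_id: 2 row(s).
Then LEFT JOIN `items c` on link_id: each of those 2 rows is kept; rows whose b.link_id has no match in c get NULL for c's columns.
Result: 2 row(s).

2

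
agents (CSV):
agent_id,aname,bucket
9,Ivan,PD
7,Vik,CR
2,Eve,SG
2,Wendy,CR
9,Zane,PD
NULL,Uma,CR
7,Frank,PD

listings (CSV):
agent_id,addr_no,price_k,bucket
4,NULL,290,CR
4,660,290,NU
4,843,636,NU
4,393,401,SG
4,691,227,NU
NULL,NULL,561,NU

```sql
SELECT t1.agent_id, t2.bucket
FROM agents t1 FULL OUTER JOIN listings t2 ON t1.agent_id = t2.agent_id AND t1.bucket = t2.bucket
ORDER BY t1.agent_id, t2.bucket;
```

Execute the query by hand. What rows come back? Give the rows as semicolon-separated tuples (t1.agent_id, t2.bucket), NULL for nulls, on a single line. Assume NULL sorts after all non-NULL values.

FULL OUTER JOIN keeps every row from both sides; unmatched rows get NULL for the other side's columns.
Matching on t1.agent_id = t2.agent_id AND t1.bucket = t2.bucket. A NULL in a compared column never satisfies the condition.
- t1 (agent_id=9, bucket=PD) has no partner → padded with NULL.
- t1 (agent_id=7, bucket=CR) has no partner → padded with NULL.
- t1 (agent_id=2, bucket=SG) has no partner → padded with NULL.
- t1 (agent_id=2, bucket=CR) has no partner → padded with NULL.
- t1 (agent_id=9, bucket=PD) has no partner → padded with NULL.
- t1 (agent_id=NULL, bucket=CR) has no partner → padded with NULL.
- t1 (agent_id=7, bucket=PD) has no partner → padded with NULL.
- 6 row(s) from t2 found no t1 partner → padded with NULL.

(2, NULL); (2, NULL); (7, NULL); (7, NULL); (9, NULL); (9, NULL); (NULL, CR); (NULL, NU); (NULL, NU); (NULL, NU); (NULL, NU); (NULL, SG); (NULL, NULL)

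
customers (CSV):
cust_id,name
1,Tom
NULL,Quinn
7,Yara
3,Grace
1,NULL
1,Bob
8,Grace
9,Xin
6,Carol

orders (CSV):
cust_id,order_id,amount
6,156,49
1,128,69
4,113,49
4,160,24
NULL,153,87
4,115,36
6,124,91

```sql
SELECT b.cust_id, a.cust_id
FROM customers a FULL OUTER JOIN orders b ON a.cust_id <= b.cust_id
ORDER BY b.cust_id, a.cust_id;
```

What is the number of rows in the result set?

30

FULL OUTER JOIN keeps every row from both sides; unmatched rows get NULL for the other side's columns.
Matching on a.cust_id <= b.cust_id. A NULL in a compared column never satisfies the condition.
- a[0] cust_id=1 → 6 match(es) in b → 6 row(s).
- a[1] cust_id=NULL → no match; kept with NULLs on the b side.
- a[2] cust_id=7 → no match; kept with NULLs on the b side.
- a[3] cust_id=3 → 5 match(es) in b → 5 row(s).
- a[4] cust_id=1 → 6 match(es) in b → 6 row(s).
- a[5] cust_id=1 → 6 match(es) in b → 6 row(s).
- a[6] cust_id=8 → no match; kept with NULLs on the b side.
- a[7] cust_id=9 → no match; kept with NULLs on the b side.
- a[8] cust_id=6 → 2 match(es) in b → 2 row(s).
- plus 1 unmatched b row(s), each kept with NULL a columns.
Total: 25 matched + 5 padded = 30 rows.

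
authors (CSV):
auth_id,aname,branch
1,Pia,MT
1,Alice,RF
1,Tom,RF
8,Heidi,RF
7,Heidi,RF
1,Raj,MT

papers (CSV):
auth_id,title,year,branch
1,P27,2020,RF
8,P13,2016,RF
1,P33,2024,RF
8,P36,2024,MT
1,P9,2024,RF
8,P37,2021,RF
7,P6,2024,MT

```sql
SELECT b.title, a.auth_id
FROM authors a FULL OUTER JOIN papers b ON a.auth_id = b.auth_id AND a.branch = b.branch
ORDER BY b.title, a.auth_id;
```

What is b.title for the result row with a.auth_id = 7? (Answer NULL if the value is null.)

NULL

FULL OUTER JOIN keeps every row from both sides; unmatched rows get NULL for the other side's columns.
Matching on a.auth_id = b.auth_id AND a.branch = b.branch.
- a (auth_id=1, branch=MT) has no partner → padded with NULL.
- a (auth_id=1, branch=RF) pairs with 3 row(s) of b.
- a (auth_id=1, branch=RF) pairs with 3 row(s) of b.
- a (auth_id=8, branch=RF) pairs with 2 row(s) of b.
- a (auth_id=7, branch=RF) has no partner → padded with NULL.
- a (auth_id=1, branch=MT) has no partner → padded with NULL.
- plus 2 unmatched b row(s), each kept with NULL a columns.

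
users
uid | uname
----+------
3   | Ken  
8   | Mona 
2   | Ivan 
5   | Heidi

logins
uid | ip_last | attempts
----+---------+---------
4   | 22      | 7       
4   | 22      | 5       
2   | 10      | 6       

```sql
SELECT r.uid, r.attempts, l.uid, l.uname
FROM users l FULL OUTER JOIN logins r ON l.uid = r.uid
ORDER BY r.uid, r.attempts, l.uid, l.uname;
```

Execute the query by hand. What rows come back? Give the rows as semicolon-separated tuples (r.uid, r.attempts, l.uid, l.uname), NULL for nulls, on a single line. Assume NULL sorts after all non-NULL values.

(2, 6, 2, Ivan); (4, 5, NULL, NULL); (4, 7, NULL, NULL); (NULL, NULL, 3, Ken); (NULL, NULL, 5, Heidi); (NULL, NULL, 8, Mona)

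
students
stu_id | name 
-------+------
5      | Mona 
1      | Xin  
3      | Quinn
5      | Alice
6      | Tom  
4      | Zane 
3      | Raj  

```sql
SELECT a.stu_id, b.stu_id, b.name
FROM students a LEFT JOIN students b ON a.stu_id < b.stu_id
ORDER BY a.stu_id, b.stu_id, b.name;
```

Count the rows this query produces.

LEFT JOIN keeps every row from `students a`; unmatched rows get NULL for `students b`'s columns.
Matching on a.stu_id < b.stu_id.
- a (stu_id=5) pairs with 1 row(s) of b.
- a (stu_id=1) pairs with 6 row(s) of b.
- a (stu_id=3) pairs with 4 row(s) of b.
- a (stu_id=5) pairs with 1 row(s) of b.
- a (stu_id=6) has no partner → padded with NULL.
- a (stu_id=4) pairs with 3 row(s) of b.
- a (stu_id=3) pairs with 4 row(s) of b.
Total: 19 matched + 1 padded = 20 rows.

20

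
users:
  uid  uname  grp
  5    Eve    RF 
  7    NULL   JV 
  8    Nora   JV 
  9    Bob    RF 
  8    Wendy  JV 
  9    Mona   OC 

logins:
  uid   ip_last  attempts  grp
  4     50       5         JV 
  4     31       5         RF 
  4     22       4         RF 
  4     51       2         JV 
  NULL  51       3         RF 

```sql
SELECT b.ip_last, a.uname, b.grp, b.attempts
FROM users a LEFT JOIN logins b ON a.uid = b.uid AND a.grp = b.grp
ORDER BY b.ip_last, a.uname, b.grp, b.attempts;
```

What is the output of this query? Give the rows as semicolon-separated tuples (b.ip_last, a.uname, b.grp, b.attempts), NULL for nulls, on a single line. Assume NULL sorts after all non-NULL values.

(NULL, Bob, NULL, NULL); (NULL, Eve, NULL, NULL); (NULL, Mona, NULL, NULL); (NULL, Nora, NULL, NULL); (NULL, Wendy, NULL, NULL); (NULL, NULL, NULL, NULL)

LEFT JOIN keeps every row from `users`; unmatched rows get NULL for `logins`'s columns.
Matching on a.uid = b.uid AND a.grp = b.grp. A NULL in a compared column never satisfies the condition.
Matched pairs: 0; unmatched a rows kept: 6.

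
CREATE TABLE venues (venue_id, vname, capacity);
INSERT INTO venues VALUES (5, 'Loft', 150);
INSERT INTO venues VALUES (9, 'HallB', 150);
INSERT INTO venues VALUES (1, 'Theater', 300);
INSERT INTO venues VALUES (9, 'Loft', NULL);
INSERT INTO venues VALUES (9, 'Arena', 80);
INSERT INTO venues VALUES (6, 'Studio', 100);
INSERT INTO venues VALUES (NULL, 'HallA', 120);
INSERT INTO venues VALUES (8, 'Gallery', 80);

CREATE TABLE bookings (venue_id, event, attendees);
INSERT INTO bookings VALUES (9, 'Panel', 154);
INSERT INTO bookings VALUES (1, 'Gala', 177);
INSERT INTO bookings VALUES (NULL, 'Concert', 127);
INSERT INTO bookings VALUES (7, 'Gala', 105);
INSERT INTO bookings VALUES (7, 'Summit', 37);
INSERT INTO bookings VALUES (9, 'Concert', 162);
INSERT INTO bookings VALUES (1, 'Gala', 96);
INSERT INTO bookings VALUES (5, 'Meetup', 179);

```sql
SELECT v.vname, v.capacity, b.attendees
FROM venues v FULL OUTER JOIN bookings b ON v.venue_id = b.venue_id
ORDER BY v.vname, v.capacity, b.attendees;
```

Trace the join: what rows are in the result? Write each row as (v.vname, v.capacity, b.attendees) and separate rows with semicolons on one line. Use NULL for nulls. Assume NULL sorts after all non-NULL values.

FULL OUTER JOIN keeps every row from both sides; unmatched rows get NULL for the other side's columns.
Matching on v.venue_id = b.venue_id. A NULL in a compared column never satisfies the condition.
Matched pairs: 9; unmatched v rows kept: 3; unmatched b rows kept: 3.

(Arena, 80, 154); (Arena, 80, 162); (Gallery, 80, NULL); (HallA, 120, NULL); (HallB, 150, 154); (HallB, 150, 162); (Loft, 150, 179); (Loft, NULL, 154); (Loft, NULL, 162); (Studio, 100, NULL); (Theater, 300, 96); (Theater, 300, 177); (NULL, NULL, 37); (NULL, NULL, 105); (NULL, NULL, 127)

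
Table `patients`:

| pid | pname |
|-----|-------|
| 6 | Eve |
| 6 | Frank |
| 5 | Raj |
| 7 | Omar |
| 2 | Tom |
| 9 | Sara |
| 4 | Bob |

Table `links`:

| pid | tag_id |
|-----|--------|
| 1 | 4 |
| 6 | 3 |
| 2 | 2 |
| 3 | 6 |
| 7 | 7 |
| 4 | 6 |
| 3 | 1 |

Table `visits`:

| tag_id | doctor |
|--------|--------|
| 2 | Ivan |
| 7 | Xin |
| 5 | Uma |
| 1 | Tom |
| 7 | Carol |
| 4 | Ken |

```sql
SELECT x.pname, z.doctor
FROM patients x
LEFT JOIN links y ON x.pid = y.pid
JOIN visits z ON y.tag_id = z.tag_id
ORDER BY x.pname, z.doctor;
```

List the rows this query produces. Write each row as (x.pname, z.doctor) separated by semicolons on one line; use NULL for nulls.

Evaluate left to right. First `patients x LEFT JOIN links y` on pid: 7 row(s).
Then INNER JOIN `visits z` on tag_id: keep only rows whose y.tag_id appears in z.

(Omar, Carol); (Omar, Xin); (Tom, Ivan)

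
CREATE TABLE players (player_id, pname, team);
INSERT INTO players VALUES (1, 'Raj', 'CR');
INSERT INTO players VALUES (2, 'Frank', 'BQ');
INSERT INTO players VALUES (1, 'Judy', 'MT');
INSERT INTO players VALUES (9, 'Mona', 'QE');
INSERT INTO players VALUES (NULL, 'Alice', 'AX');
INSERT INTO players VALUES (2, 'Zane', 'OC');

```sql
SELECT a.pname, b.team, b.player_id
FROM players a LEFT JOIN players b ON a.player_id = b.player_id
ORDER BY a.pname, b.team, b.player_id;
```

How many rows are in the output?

10

LEFT JOIN keeps every row from `players a`; unmatched rows get NULL for `players b`'s columns.
Matching on a.player_id = b.player_id. A NULL in a compared column never satisfies the condition.
- player_id=1: 2 matching b row(s), so 2 row(s) emitted.
- player_id=2: 2 matching b row(s), so 2 row(s) emitted.
- player_id=1: 2 matching b row(s), so 2 row(s) emitted.
- player_id=9: 1 matching b row(s), so 1 row(s) emitted.
- player_id=NULL: no b row matches, row kept with b columns NULL.
- player_id=2: 2 matching b row(s), so 2 row(s) emitted.
Total: 9 matched + 1 padded = 10 rows.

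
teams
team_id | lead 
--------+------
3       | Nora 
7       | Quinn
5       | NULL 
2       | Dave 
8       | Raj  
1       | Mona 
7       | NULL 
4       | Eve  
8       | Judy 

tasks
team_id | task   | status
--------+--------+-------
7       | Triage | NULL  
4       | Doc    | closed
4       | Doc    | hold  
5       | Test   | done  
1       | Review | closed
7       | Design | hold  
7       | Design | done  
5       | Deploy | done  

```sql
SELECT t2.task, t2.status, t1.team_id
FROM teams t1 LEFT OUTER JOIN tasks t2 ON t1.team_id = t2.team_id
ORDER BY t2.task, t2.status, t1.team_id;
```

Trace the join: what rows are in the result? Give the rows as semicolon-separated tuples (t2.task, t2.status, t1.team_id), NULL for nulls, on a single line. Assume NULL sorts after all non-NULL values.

(Deploy, done, 5); (Design, done, 7); (Design, done, 7); (Design, hold, 7); (Design, hold, 7); (Doc, closed, 4); (Doc, hold, 4); (Review, closed, 1); (Test, done, 5); (Triage, NULL, 7); (Triage, NULL, 7); (NULL, NULL, 2); (NULL, NULL, 3); (NULL, NULL, 8); (NULL, NULL, 8)

LEFT JOIN keeps every row from `teams`; unmatched rows get NULL for `tasks`'s columns.
Matching on t1.team_id = t2.team_id.
- t1 row (team_id=3): no match → kept, t2 columns NULL.
- t1 row (team_id=7): matches 3 t2 row(s) → 3 output row(s).
- t1 row (team_id=5): matches 2 t2 row(s) → 2 output row(s).
- t1 row (team_id=2): no match → kept, t2 columns NULL.
- t1 row (team_id=8): no match → kept, t2 columns NULL.
- t1 row (team_id=1): matches 1 t2 row(s) → 1 output row(s).
- t1 row (team_id=7): matches 3 t2 row(s) → 3 output row(s).
- t1 row (team_id=4): matches 2 t2 row(s) → 2 output row(s).
- t1 row (team_id=8): no match → kept, t2 columns NULL.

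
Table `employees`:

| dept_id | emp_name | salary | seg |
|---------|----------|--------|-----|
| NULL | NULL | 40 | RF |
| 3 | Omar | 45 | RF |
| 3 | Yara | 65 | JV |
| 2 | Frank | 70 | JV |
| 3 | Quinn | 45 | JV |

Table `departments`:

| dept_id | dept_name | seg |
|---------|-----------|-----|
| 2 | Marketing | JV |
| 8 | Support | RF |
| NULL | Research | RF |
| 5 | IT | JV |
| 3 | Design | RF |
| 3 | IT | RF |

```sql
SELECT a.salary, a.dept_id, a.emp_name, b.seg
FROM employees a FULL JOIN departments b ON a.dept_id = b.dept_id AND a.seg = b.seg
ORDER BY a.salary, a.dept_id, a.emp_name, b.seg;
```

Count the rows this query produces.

9

FULL OUTER JOIN keeps every row from both sides; unmatched rows get NULL for the other side's columns.
Matching on a.dept_id = b.dept_id AND a.seg = b.seg. A NULL in a compared column never satisfies the condition.
Matched pairs: 3; unmatched a rows kept: 3; unmatched b rows kept: 3.
Total: 3 matched + 6 padded = 9 rows.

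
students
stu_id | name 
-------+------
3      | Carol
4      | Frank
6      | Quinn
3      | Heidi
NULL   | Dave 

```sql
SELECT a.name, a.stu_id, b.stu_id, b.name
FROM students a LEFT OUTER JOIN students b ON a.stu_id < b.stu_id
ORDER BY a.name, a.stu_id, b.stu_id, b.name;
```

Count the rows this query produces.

7

LEFT JOIN keeps every row from `students a`; unmatched rows get NULL for `students b`'s columns.
Matching on a.stu_id < b.stu_id. A NULL in a compared column never satisfies the condition.
Matched pairs: 5; unmatched a rows kept: 2.
Total: 5 matched + 2 padded = 7 rows.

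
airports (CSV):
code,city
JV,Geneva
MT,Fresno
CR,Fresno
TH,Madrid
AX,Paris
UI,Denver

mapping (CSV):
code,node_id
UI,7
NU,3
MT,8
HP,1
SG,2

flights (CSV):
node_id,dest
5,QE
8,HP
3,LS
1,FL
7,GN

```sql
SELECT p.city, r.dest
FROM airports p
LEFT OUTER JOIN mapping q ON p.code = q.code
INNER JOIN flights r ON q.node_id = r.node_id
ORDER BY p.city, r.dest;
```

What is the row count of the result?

2

Evaluate left to right. First `airports p LEFT JOIN mapping q` on code: 6 row(s).
Then INNER JOIN `flights r` on node_id: keep only rows whose q.node_id appears in r.
Result: 2 row(s).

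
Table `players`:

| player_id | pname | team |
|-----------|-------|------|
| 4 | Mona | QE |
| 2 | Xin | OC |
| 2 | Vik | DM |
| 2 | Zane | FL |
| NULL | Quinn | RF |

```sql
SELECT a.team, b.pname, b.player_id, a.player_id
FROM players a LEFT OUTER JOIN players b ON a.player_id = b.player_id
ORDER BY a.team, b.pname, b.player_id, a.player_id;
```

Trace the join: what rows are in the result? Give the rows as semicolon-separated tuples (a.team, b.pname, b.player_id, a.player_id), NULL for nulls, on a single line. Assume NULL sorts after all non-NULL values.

(DM, Vik, 2, 2); (DM, Xin, 2, 2); (DM, Zane, 2, 2); (FL, Vik, 2, 2); (FL, Xin, 2, 2); (FL, Zane, 2, 2); (OC, Vik, 2, 2); (OC, Xin, 2, 2); (OC, Zane, 2, 2); (QE, Mona, 4, 4); (RF, NULL, NULL, NULL)

LEFT JOIN keeps every row from `players a`; unmatched rows get NULL for `players b`'s columns.
Matching on a.player_id = b.player_id. A NULL in a compared column never satisfies the condition.
- a row (player_id=4): matches 1 b row(s) → 1 output row(s).
- a row (player_id=2): matches 3 b row(s) → 3 output row(s).
- a row (player_id=2): matches 3 b row(s) → 3 output row(s).
- a row (player_id=2): matches 3 b row(s) → 3 output row(s).
- a row (player_id=NULL): no match → kept, b columns NULL.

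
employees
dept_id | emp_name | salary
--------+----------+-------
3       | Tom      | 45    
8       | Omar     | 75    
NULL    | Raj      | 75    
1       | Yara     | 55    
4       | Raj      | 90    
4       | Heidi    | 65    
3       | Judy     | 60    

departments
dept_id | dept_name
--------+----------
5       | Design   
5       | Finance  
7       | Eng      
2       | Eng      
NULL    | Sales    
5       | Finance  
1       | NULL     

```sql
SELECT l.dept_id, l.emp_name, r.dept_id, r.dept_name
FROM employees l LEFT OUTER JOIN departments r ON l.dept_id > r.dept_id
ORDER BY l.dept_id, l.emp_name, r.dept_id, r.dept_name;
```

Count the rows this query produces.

LEFT JOIN keeps every row from `employees`; unmatched rows get NULL for `departments`'s columns.
Matching on l.dept_id > r.dept_id. A NULL in a compared column never satisfies the condition.
- l row (dept_id=3): matches 2 r row(s) → 2 output row(s).
- l row (dept_id=8): matches 6 r row(s) → 6 output row(s).
- l row (dept_id=NULL): no match → kept, r columns NULL.
- l row (dept_id=1): no match → kept, r columns NULL.
- l row (dept_id=4): matches 2 r row(s) → 2 output row(s).
- l row (dept_id=4): matches 2 r row(s) → 2 output row(s).
- l row (dept_id=3): matches 2 r row(s) → 2 output row(s).
Total: 14 matched + 2 padded = 16 rows.

16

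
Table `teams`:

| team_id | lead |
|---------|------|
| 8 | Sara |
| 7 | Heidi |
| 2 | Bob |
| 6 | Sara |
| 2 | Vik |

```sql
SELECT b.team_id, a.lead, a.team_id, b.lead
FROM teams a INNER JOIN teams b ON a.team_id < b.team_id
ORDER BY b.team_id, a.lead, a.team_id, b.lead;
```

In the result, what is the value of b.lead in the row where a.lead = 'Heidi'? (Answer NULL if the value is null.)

Sara

INNER JOIN keeps only pairs where the ON condition holds.
Matching on a.team_id < b.team_id.
- team_id=8: no matching b row, dropped.
- team_id=7: 1 matching b row(s), so 1 row(s) emitted.
- team_id=2: 3 matching b row(s), so 3 row(s) emitted.
- team_id=6: 2 matching b row(s), so 2 row(s) emitted.
- team_id=2: 3 matching b row(s), so 3 row(s) emitted.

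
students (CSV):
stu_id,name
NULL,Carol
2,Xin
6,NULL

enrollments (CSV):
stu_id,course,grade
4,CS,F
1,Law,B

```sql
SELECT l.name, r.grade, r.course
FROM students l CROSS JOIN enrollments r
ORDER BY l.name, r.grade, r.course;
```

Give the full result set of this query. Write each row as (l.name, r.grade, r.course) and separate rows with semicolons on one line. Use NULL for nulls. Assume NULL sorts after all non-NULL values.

CROSS JOIN pairs every row of `students` with every row of `enrollments`: 3 × 2 = 6 rows.

(Carol, B, Law); (Carol, F, CS); (Xin, B, Law); (Xin, F, CS); (NULL, B, Law); (NULL, F, CS)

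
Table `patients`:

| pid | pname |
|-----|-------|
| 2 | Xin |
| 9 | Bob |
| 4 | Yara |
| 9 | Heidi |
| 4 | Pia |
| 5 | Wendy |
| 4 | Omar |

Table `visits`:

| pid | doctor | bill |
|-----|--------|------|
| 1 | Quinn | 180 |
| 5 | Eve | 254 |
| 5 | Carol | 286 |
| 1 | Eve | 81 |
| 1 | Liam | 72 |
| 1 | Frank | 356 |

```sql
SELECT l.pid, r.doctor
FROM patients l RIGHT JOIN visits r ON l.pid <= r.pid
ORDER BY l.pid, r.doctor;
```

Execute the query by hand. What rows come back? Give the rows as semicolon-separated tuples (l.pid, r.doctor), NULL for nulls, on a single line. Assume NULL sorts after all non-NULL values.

RIGHT JOIN keeps every row from `visits`; unmatched rows get NULL for `patients`'s columns.
Matching on l.pid <= r.pid.
- l (pid=2) pairs with 2 row(s) of r.
- l (pid=9) has no partner in r.
- l (pid=4) pairs with 2 row(s) of r.
- l (pid=9) has no partner in r.
- l (pid=4) pairs with 2 row(s) of r.
- l (pid=5) pairs with 2 row(s) of r.
- l (pid=4) pairs with 2 row(s) of r.
- 4 row(s) from r found no l partner → padded with NULL.

(2, Carol); (2, Eve); (4, Carol); (4, Carol); (4, Carol); (4, Eve); (4, Eve); (4, Eve); (5, Carol); (5, Eve); (NULL, Eve); (NULL, Frank); (NULL, Liam); (NULL, Quinn)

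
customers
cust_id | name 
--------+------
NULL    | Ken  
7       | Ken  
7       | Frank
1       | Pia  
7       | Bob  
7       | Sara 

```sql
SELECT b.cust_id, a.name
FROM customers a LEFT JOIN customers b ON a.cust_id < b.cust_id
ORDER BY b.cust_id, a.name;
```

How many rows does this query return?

9

LEFT JOIN keeps every row from `customers a`; unmatched rows get NULL for `customers b`'s columns.
Matching on a.cust_id < b.cust_id. A NULL in a compared column never satisfies the condition.
- cust_id=NULL: no b row matches, row kept with b columns NULL.
- cust_id=7: no b row matches, row kept with b columns NULL.
- cust_id=7: no b row matches, row kept with b columns NULL.
- cust_id=1: 4 matching b row(s), so 4 row(s) emitted.
- cust_id=7: no b row matches, row kept with b columns NULL.
- cust_id=7: no b row matches, row kept with b columns NULL.
Total: 4 matched + 5 padded = 9 rows.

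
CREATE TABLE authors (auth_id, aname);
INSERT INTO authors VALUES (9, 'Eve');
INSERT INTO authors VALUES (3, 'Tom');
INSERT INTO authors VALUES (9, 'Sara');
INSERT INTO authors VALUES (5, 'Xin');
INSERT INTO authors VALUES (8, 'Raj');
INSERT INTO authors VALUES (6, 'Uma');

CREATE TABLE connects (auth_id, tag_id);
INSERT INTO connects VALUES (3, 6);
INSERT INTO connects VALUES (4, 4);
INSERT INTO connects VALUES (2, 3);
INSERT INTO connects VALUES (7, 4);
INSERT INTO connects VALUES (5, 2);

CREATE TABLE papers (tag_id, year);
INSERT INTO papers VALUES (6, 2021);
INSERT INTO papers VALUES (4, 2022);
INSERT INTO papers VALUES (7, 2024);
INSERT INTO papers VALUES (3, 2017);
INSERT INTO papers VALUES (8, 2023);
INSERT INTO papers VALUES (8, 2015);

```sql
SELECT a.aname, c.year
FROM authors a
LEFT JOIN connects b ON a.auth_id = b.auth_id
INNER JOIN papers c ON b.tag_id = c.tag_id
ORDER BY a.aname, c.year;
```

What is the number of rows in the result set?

Joins associate left-to-right: authors LEFT JOIN connects on auth_id gives 6 intermediate row(s).
Then INNER JOIN `papers c` on tag_id: keep only rows whose b.tag_id appears in c.
Result: 1 row(s).

1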